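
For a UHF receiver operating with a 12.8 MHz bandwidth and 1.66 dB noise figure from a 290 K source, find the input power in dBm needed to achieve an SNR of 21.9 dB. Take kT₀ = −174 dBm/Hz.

Sensitivity = −174 + 10 log₁₀(B) + NF + SNR_min
= −174 + 71.07 + 1.66 + 21.9
= −79.37 dBm → −79.4 dBm

−79.4 dBm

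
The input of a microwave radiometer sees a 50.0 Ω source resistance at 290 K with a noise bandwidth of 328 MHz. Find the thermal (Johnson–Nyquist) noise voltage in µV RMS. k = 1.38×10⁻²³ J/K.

V_n = √(4kTRB)
4kTRB = 4 × 1.38×10⁻²³ × 290 × 5.00×10¹ × 3.28×10⁸ = 2.63×10⁻¹⁰ V²
V_n = √(2.63×10⁻¹⁰) = 1.62×10⁻⁵ V = 16.2 µV

16.2 µV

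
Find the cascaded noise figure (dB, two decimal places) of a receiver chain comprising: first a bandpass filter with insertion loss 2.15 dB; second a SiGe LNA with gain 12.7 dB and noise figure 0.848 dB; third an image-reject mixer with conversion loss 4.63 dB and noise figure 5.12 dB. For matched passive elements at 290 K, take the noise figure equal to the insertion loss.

Convert to linear (a loss of L dB is a gain of −L dB): F_i = 10^(NF_i/10), G_i = 10^(G_i,dB/10)
  Stage 1: F_1 = 10^(2.15/10) = 1.641, G_1 = 10^(−2.15/10) = 0.6095
  Stage 2: F_2 = 10^(0.848/10) = 1.216, G_2 = 10^(12.7/10) = 18.62
  Stage 3: F_3 = 10^(5.12/10) = 3.251, G_3 = 10^(−4.63/10) = 0.3443
Friis cascade:
  F = 1.641 + (1.216 − 1)/0.6095 + (3.251 − 1)/11.35 = 2.193
NF = 10 log₁₀(2.193) = 3.41 dB

3.41 dB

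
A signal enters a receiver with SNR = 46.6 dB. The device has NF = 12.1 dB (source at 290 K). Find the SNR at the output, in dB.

34.5 dB

By definition F = SNR_in/SNR_out, so in dB: SNR_out = SNR_in − NF
SNR_out = 46.6 − 12.1 = 34.5 dB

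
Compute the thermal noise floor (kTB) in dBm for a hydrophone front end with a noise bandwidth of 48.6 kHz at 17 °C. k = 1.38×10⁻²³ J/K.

−127.1 dBm

T = 17 °C + 273.15 = 290.15 K
P_n = kTB = 1.38×10⁻²³ × 290.15 × 4.86×10⁴ = 1.95×10⁻¹⁶ W
In dBm: 10 log₁₀(1.95×10⁻¹⁶ / 10⁻³) = −127.1 dBm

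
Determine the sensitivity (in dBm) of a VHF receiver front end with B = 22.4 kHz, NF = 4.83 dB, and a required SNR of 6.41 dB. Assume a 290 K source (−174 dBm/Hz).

Sensitivity = −174 + 10 log₁₀(B) + NF + SNR_min
= −174 + 43.5 + 4.83 + 6.41
= −119.26 dBm → −119.3 dBm

−119.3 dBm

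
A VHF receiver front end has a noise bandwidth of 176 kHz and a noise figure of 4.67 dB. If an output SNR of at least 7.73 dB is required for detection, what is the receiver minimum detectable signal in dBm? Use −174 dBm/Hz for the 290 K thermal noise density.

−109.1 dBm

Sensitivity = −174 + 10 log₁₀(B) + NF + SNR_min
= −174 + 52.46 + 4.67 + 7.73
= −109.14 dBm → −109.1 dBm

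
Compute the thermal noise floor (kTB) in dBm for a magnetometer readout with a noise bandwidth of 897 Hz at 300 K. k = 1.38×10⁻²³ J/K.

P_n = kTB = 1.38×10⁻²³ × 300 × 8.97×10² = 3.71×10⁻¹⁸ W
In dBm: 10 log₁₀(3.71×10⁻¹⁸ / 10⁻³) = −144.3 dBm

−144.3 dBm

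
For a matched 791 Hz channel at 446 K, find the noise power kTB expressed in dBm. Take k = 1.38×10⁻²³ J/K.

−143.1 dBm

P_n = kTB = 1.38×10⁻²³ × 446 × 7.91×10² = 4.87×10⁻¹⁸ W
In dBm: 10 log₁₀(4.87×10⁻¹⁸ / 10⁻³) = −143.1 dBm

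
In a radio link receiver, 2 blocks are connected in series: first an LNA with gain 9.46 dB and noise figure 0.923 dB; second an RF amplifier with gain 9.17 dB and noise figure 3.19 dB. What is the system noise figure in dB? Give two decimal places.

1.33 dB

Convert to linear (a loss of L dB is a gain of −L dB): F_i = 10^(NF_i/10), G_i = 10^(G_i,dB/10)
  Stage 1: F_1 = 10^(0.923/10) = 1.237, G_1 = 10^(9.46/10) = 8.831
  Stage 2: F_2 = 10^(3.19/10) = 2.084, G_2 = 10^(9.17/10) = 8.260
Friis cascade:
  F = 1.237 + (2.084 − 1)/8.831 = 1.360
NF = 10 log₁₀(1.360) = 1.33 dB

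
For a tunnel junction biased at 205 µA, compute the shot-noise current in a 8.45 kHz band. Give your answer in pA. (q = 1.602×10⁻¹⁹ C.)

I_n = √(2qI·B)
2qI·B = 2 × 1.602×10⁻¹⁹ × 2.05×10⁻⁴ × 8.45×10³ = 5.55×10⁻¹⁹ A²
I_n = √(5.55×10⁻¹⁹) = 7.45×10⁻¹⁰ A = 745 pA

745 pA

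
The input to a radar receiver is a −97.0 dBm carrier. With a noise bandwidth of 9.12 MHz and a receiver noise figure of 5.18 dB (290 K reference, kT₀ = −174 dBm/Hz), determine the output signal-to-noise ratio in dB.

Noise floor: N = −174 + 10 log₁₀(B) + NF
10 log₁₀(9.12×10⁶) = 69.6 dB
N = −174 + 69.6 + 5.18 = −99.22 dBm
SNR = P_sig − N = −97.0 − (−99.22) = 2.22 dB → 2.2 dB

2.2 dB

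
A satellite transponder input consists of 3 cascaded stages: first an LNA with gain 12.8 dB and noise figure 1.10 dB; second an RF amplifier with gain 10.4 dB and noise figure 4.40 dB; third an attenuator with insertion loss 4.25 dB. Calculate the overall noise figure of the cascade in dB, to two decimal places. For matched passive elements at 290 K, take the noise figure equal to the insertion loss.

Convert to linear (a loss of L dB is a gain of −L dB): F_i = 10^(NF_i/10), G_i = 10^(G_i,dB/10)
  Stage 1: F_1 = 10^(1.10/10) = 1.288, G_1 = 10^(12.8/10) = 19.05
  Stage 2: F_2 = 10^(4.40/10) = 2.754, G_2 = 10^(10.4/10) = 10.96
  Stage 3: F_3 = 10^(4.25/10) = 2.661, G_3 = 10^(−4.25/10) = 0.3758
Friis cascade:
  F = 1.288 + (2.754 − 1)/19.05 + (2.661 − 1)/208.9 = 1.388
NF = 10 log₁₀(1.388) = 1.42 dB

1.42 dB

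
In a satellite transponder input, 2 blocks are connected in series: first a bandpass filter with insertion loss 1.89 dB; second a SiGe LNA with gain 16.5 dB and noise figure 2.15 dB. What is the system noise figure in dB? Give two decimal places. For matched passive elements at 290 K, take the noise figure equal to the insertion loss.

4.04 dB

Convert to linear (a loss of L dB is a gain of −L dB): F_i = 10^(NF_i/10), G_i = 10^(G_i,dB/10)
  Stage 1: F_1 = 10^(1.89/10) = 1.545, G_1 = 10^(−1.89/10) = 0.6471
  Stage 2: F_2 = 10^(2.15/10) = 1.641, G_2 = 10^(16.5/10) = 44.67
Friis cascade:
  F = 1.545 + (1.641 − 1)/0.6471 = 2.535
NF = 10 log₁₀(2.535) = 4.04 dB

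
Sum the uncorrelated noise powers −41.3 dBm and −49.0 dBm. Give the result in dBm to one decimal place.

Convert to linear, add, convert back:
P₁ = 7.41×10⁻⁸ W, P₂ = 1.26×10⁻⁸ W
P_tot = 8.67×10⁻⁸ W → 10 log₁₀(P_tot / 10⁻³) = −40.6 dBm

−40.6 dBm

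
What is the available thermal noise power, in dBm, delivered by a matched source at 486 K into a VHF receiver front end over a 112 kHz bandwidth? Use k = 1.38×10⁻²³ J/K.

P_n = kTB = 1.38×10⁻²³ × 486 × 1.12×10⁵ = 7.51×10⁻¹⁶ W
In dBm: 10 log₁₀(7.51×10⁻¹⁶ / 10⁻³) = −121.2 dBm

−121.2 dBm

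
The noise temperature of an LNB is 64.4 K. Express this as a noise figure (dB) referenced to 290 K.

F = 1 + T_e/T₀ = 1 + 64.4/290 = 1.22207
NF = 10 log₁₀(1.22207) = 0.871 dB

0.871 dB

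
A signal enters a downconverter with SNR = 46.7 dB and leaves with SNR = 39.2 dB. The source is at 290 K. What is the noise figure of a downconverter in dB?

7.5 dB

NF (dB) = SNR_in(dB) − SNR_out(dB) when the source is at T₀
NF = 46.7 − 39.2 = 7.5 dB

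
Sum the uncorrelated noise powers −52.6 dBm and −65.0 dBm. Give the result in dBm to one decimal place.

Convert to linear, add, convert back:
P₁ = 5.50×10⁻⁹ W, P₂ = 3.16×10⁻¹⁰ W
P_tot = 5.81×10⁻⁹ W → 10 log₁₀(P_tot / 10⁻³) = −52.4 dBm

−52.4 dBm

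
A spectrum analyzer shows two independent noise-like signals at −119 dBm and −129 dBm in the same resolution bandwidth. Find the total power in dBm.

−118.6 dBm

Convert to linear, add, convert back:
P₁ = 1.26×10⁻¹⁵ W, P₂ = 1.26×10⁻¹⁶ W
P_tot = 1.38×10⁻¹⁵ W → 10 log₁₀(P_tot / 10⁻³) = −118.6 dBm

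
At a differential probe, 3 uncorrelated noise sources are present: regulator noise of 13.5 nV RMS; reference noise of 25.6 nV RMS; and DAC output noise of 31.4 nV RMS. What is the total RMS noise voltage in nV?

42.7 nV

Uncorrelated sources add in power (mean-square): V_tot = √(ΣV_i²)
V_tot = √[(1.35×10⁻⁸)² + (2.56×10⁻⁸)² + (3.14×10⁻⁸)²] = 4.27×10⁻⁸ V = 42.7 nV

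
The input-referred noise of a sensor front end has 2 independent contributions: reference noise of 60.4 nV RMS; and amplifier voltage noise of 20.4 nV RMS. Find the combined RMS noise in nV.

Uncorrelated sources add in power (mean-square): V_tot = √(ΣV_i²)
V_tot = √[(6.04×10⁻⁸)² + (2.04×10⁻⁸)²] = 6.38×10⁻⁸ V = 63.8 nV

63.8 nV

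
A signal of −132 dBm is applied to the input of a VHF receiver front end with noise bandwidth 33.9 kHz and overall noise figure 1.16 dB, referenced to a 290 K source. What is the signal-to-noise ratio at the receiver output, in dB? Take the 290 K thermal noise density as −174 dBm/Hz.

Noise floor: N = −174 + 10 log₁₀(B) + NF
10 log₁₀(3.39×10⁴) = 45.3 dB
N = −174 + 45.3 + 1.16 = −127.54 dBm
SNR = P_sig − N = −132 − (−127.54) = −4.46 dB → −4.5 dB

−4.5 dB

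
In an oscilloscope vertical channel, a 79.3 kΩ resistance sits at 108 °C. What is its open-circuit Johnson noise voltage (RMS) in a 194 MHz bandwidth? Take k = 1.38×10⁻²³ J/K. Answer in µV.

T = 108 °C + 273.15 = 381.15 K
V_n = √(4kTRB)
4kTRB = 4 × 1.38×10⁻²³ × 381.15 × 7.93×10⁴ × 1.94×10⁸ = 3.24×10⁻⁷ V²
V_n = √(3.24×10⁻⁷) = 5.69×10⁻⁴ V = 569 µV

569 µV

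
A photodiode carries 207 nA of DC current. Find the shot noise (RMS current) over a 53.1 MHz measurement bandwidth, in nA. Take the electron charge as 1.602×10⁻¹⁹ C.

1.88 nA

I_n = √(2qI·B)
2qI·B = 2 × 1.602×10⁻¹⁹ × 2.07×10⁻⁷ × 5.31×10⁷ = 3.52×10⁻¹⁸ A²
I_n = √(3.52×10⁻¹⁸) = 1.88×10⁻⁹ A = 1.88 nA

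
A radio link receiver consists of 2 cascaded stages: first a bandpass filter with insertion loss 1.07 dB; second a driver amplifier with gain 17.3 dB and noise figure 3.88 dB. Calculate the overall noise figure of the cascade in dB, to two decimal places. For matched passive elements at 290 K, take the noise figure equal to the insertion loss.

Convert to linear (a loss of L dB is a gain of −L dB): F_i = 10^(NF_i/10), G_i = 10^(G_i,dB/10)
  Stage 1: F_1 = 10^(1.07/10) = 1.279, G_1 = 10^(−1.07/10) = 0.7816
  Stage 2: F_2 = 10^(3.88/10) = 2.443, G_2 = 10^(17.3/10) = 53.70
Friis cascade:
  F = 1.279 + (2.443 − 1)/0.7816 = 3.126
NF = 10 log₁₀(3.126) = 4.95 dB

4.95 dB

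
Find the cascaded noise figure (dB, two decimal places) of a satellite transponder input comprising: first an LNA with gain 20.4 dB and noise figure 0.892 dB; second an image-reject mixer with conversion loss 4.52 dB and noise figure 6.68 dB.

1.01 dB

Convert to linear (a loss of L dB is a gain of −L dB): F_i = 10^(NF_i/10), G_i = 10^(G_i,dB/10)
  Stage 1: F_1 = 10^(0.892/10) = 1.228, G_1 = 10^(20.4/10) = 109.6
  Stage 2: F_2 = 10^(6.68/10) = 4.656, G_2 = 10^(−4.52/10) = 0.3532
Friis cascade:
  F = 1.228 + (4.656 − 1)/109.6 = 1.261
NF = 10 log₁₀(1.261) = 1.01 dB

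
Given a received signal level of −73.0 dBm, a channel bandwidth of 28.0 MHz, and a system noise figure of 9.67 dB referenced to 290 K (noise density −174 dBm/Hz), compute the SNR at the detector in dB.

Noise floor: N = −174 + 10 log₁₀(B) + NF
10 log₁₀(2.80×10⁷) = 74.47 dB
N = −174 + 74.47 + 9.67 = −89.86 dBm
SNR = P_sig − N = −73.0 − (−89.86) = 16.86 dB → 16.9 dB

16.9 dB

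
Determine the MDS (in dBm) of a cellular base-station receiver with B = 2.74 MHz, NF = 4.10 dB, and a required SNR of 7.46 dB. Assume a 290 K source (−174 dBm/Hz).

Sensitivity = −174 + 10 log₁₀(B) + NF + SNR_min
= −174 + 64.38 + 4.10 + 7.46
= −98.06 dBm → −98.1 dBm

−98.1 dBm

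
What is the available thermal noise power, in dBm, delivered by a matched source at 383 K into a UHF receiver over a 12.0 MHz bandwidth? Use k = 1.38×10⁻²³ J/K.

−102.0 dBm

P_n = kTB = 1.38×10⁻²³ × 383 × 1.20×10⁷ = 6.34×10⁻¹⁴ W
In dBm: 10 log₁₀(6.34×10⁻¹⁴ / 10⁻³) = −102.0 dBm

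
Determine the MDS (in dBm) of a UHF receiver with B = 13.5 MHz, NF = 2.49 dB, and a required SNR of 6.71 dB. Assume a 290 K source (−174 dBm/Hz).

−93.5 dBm

Sensitivity = −174 + 10 log₁₀(B) + NF + SNR_min
= −174 + 71.3 + 2.49 + 6.71
= −93.50 dBm → −93.5 dBm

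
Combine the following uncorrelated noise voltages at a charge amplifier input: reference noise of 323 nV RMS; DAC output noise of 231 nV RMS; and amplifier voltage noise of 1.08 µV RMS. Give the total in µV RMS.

1.15 µV

Uncorrelated sources add in power (mean-square): V_tot = √(ΣV_i²)
V_tot = √[(3.23×10⁻⁷)² + (2.31×10⁻⁷)² + (1.08×10⁻⁶)²] = 1.15×10⁻⁶ V = 1.15 µV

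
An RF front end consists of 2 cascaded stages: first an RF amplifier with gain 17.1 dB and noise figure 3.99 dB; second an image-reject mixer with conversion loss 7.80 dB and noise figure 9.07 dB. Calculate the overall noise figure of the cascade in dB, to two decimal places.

Convert to linear (a loss of L dB is a gain of −L dB): F_i = 10^(NF_i/10), G_i = 10^(G_i,dB/10)
  Stage 1: F_1 = 10^(3.99/10) = 2.506, G_1 = 10^(17.1/10) = 51.29
  Stage 2: F_2 = 10^(9.07/10) = 8.072, G_2 = 10^(−7.80/10) = 0.1660
Friis cascade:
  F = 2.506 + (8.072 − 1)/51.29 = 2.644
NF = 10 log₁₀(2.644) = 4.22 dB

4.22 dB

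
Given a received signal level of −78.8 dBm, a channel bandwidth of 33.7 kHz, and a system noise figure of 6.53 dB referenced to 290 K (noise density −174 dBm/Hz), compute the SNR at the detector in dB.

Noise floor: N = −174 + 10 log₁₀(B) + NF
10 log₁₀(3.37×10⁴) = 45.28 dB
N = −174 + 45.28 + 6.53 = −122.19 dBm
SNR = P_sig − N = −78.8 − (−122.19) = 43.39 dB → 43.4 dB

43.4 dB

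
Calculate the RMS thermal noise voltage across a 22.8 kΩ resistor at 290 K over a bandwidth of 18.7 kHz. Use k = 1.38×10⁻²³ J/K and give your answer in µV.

2.61 µV

V_n = √(4kTRB)
4kTRB = 4 × 1.38×10⁻²³ × 290 × 2.28×10⁴ × 1.87×10⁴ = 6.83×10⁻¹² V²
V_n = √(6.83×10⁻¹²) = 2.61×10⁻⁶ V = 2.61 µV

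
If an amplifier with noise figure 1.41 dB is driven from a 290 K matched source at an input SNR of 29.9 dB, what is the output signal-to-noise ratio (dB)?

28.49 dB

By definition F = SNR_in/SNR_out, so in dB: SNR_out = SNR_in − NF
SNR_out = 29.9 − 1.41 = 28.49 dB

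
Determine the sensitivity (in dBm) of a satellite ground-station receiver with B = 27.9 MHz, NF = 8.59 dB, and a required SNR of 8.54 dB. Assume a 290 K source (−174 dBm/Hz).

Sensitivity = −174 + 10 log₁₀(B) + NF + SNR_min
= −174 + 74.46 + 8.59 + 8.54
= −82.41 dBm → −82.4 dBm

−82.4 dBm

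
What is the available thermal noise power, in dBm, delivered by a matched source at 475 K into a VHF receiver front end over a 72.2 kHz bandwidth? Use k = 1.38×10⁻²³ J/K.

P_n = kTB = 1.38×10⁻²³ × 475 × 7.22×10⁴ = 4.73×10⁻¹⁶ W
In dBm: 10 log₁₀(4.73×10⁻¹⁶ / 10⁻³) = −123.2 dBm

−123.2 dBm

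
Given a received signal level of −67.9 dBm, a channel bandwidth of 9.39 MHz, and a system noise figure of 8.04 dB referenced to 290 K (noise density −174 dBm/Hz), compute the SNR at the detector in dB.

28.3 dB

Noise floor: N = −174 + 10 log₁₀(B) + NF
10 log₁₀(9.39×10⁶) = 69.73 dB
N = −174 + 69.73 + 8.04 = −96.23 dBm
SNR = P_sig − N = −67.9 − (−96.23) = 28.33 dB → 28.3 dB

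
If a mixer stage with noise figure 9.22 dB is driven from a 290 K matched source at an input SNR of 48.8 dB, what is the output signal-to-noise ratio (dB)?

39.58 dB

By definition F = SNR_in/SNR_out, so in dB: SNR_out = SNR_in − NF
SNR_out = 48.8 − 9.22 = 39.58 dB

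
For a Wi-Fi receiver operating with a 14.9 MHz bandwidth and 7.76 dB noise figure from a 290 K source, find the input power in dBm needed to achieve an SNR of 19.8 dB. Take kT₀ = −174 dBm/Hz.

Sensitivity = −174 + 10 log₁₀(B) + NF + SNR_min
= −174 + 71.73 + 7.76 + 19.8
= −74.71 dBm → −74.7 dBm

−74.7 dBm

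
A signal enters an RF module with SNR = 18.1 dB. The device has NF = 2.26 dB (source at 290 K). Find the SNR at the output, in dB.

15.84 dB

By definition F = SNR_in/SNR_out, so in dB: SNR_out = SNR_in − NF
SNR_out = 18.1 − 2.26 = 15.84 dB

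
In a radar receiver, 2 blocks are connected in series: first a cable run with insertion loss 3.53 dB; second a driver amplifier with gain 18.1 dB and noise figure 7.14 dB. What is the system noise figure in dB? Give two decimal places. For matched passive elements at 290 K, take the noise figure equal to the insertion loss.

Convert to linear (a loss of L dB is a gain of −L dB): F_i = 10^(NF_i/10), G_i = 10^(G_i,dB/10)
  Stage 1: F_1 = 10^(3.53/10) = 2.254, G_1 = 10^(−3.53/10) = 0.4436
  Stage 2: F_2 = 10^(7.14/10) = 5.176, G_2 = 10^(18.1/10) = 64.57
Friis cascade:
  F = 2.254 + (5.176 − 1)/0.4436 = 11.67
NF = 10 log₁₀(11.67) = 10.67 dB

10.67 dB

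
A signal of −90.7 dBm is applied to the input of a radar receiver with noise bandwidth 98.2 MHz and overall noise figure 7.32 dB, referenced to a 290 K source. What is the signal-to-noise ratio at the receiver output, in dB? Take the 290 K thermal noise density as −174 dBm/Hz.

Noise floor: N = −174 + 10 log₁₀(B) + NF
10 log₁₀(9.82×10⁷) = 79.92 dB
N = −174 + 79.92 + 7.32 = −86.76 dBm
SNR = P_sig − N = −90.7 − (−86.76) = −3.94 dB → −3.9 dB

−3.9 dB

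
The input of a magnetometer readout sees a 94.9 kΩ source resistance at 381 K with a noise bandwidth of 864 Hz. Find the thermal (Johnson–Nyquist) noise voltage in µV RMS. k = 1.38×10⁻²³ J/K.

V_n = √(4kTRB)
4kTRB = 4 × 1.38×10⁻²³ × 381 × 9.49×10⁴ × 8.64×10² = 1.72×10⁻¹² V²
V_n = √(1.72×10⁻¹²) = 1.31×10⁻⁶ V = 1.31 µV

1.31 µV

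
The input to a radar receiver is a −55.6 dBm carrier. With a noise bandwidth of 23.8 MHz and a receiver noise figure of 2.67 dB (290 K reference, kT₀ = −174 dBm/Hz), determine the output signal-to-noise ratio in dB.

42.0 dB

Noise floor: N = −174 + 10 log₁₀(B) + NF
10 log₁₀(2.38×10⁷) = 73.77 dB
N = −174 + 73.77 + 2.67 = −97.56 dBm
SNR = P_sig − N = −55.6 − (−97.56) = 41.96 dB → 42.0 dB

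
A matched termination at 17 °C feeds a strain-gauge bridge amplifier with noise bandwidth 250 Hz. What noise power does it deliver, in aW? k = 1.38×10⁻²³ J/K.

1.00 aW

T = 17 °C + 273.15 = 290.15 K
P_n = kTB = 1.38×10⁻²³ × 290.15 × 2.50×10² = 1.00×10⁻¹⁸ W = 1.00 aW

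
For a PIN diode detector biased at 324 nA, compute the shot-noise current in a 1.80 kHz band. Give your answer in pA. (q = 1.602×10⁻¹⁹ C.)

13.7 pA

I_n = √(2qI·B)
2qI·B = 2 × 1.602×10⁻¹⁹ × 3.24×10⁻⁷ × 1.80×10³ = 1.87×10⁻²² A²
I_n = √(1.87×10⁻²²) = 1.37×10⁻¹¹ A = 13.7 pA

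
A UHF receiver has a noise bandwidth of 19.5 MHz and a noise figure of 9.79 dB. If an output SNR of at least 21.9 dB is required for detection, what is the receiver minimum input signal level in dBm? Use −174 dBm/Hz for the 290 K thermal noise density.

−69.4 dBm

Sensitivity = −174 + 10 log₁₀(B) + NF + SNR_min
= −174 + 72.9 + 9.79 + 21.9
= −69.41 dBm → −69.4 dBm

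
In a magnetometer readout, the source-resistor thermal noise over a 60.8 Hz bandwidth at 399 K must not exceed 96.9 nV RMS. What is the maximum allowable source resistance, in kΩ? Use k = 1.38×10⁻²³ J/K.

7.01 kΩ

Johnson–Nyquist: V_n = √(4kTRB) ⇒ R = V_n² / (4kTB)
4kTB = 4 × 1.38×10⁻²³ × 399 × 6.08×10¹ = 1.34×10⁻¹⁸
R = (9.69×10⁻⁸)² / 1.34×10⁻¹⁸ = 7.01×10³ Ω = 7.01 kΩ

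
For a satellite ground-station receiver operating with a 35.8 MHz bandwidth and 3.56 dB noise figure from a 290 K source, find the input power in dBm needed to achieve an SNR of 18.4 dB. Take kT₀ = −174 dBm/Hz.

−76.5 dBm

Sensitivity = −174 + 10 log₁₀(B) + NF + SNR_min
= −174 + 75.54 + 3.56 + 18.4
= −76.50 dBm → −76.5 dBm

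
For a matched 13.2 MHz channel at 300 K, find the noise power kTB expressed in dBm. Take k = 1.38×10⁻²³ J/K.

−102.6 dBm

P_n = kTB = 1.38×10⁻²³ × 300 × 1.32×10⁷ = 5.46×10⁻¹⁴ W
In dBm: 10 log₁₀(5.46×10⁻¹⁴ / 10⁻³) = −102.6 dBm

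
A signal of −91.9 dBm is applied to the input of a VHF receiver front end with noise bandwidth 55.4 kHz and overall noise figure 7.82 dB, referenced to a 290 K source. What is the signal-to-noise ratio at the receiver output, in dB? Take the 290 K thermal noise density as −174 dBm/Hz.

26.8 dB

Noise floor: N = −174 + 10 log₁₀(B) + NF
10 log₁₀(5.54×10⁴) = 47.44 dB
N = −174 + 47.44 + 7.82 = −118.74 dBm
SNR = P_sig − N = −91.9 − (−118.74) = 26.84 dB → 26.8 dB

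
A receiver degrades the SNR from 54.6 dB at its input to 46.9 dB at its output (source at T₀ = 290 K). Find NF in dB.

NF (dB) = SNR_in(dB) − SNR_out(dB) when the source is at T₀
NF = 54.6 − 46.9 = 7.7 dB

7.7 dB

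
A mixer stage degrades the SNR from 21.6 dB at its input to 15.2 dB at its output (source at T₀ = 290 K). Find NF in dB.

NF (dB) = SNR_in(dB) − SNR_out(dB) when the source is at T₀
NF = 21.6 − 15.2 = 6.4 dB

6.4 dB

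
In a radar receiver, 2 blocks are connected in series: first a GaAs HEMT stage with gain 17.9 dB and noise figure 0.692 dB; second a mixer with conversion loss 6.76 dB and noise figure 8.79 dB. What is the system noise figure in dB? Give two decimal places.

1.07 dB

Convert to linear (a loss of L dB is a gain of −L dB): F_i = 10^(NF_i/10), G_i = 10^(G_i,dB/10)
  Stage 1: F_1 = 10^(0.692/10) = 1.173, G_1 = 10^(17.9/10) = 61.66
  Stage 2: F_2 = 10^(8.79/10) = 7.568, G_2 = 10^(−6.76/10) = 0.2109
Friis cascade:
  F = 1.173 + (7.568 − 1)/61.66 = 1.279
NF = 10 log₁₀(1.279) = 1.07 dB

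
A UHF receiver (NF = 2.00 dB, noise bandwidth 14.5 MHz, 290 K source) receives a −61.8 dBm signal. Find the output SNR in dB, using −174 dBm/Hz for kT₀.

Noise floor: N = −174 + 10 log₁₀(B) + NF
10 log₁₀(1.45×10⁷) = 71.61 dB
N = −174 + 71.61 + 2.00 = −100.39 dBm
SNR = P_sig − N = −61.8 − (−100.39) = 38.59 dB → 38.6 dB

38.6 dB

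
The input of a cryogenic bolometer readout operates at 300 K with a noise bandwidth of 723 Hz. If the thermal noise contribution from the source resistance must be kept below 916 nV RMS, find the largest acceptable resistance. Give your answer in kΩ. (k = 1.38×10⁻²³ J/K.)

70.1 kΩ

Johnson–Nyquist: V_n = √(4kTRB) ⇒ R = V_n² / (4kTB)
4kTB = 4 × 1.38×10⁻²³ × 300 × 7.23×10² = 1.20×10⁻¹⁷
R = (9.16×10⁻⁷)² / 1.20×10⁻¹⁷ = 7.01×10⁴ Ω = 70.1 kΩ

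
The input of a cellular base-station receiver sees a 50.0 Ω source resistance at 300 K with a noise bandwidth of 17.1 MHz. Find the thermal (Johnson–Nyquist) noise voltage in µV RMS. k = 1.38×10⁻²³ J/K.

V_n = √(4kTRB)
4kTRB = 4 × 1.38×10⁻²³ × 300 × 5.00×10¹ × 1.71×10⁷ = 1.42×10⁻¹¹ V²
V_n = √(1.42×10⁻¹¹) = 3.76×10⁻⁶ V = 3.76 µV

3.76 µV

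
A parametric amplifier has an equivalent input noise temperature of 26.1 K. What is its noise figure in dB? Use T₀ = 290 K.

0.374 dB

F = 1 + T_e/T₀ = 1 + 26.1/290 = 1.09
NF = 10 log₁₀(1.09) = 0.374 dB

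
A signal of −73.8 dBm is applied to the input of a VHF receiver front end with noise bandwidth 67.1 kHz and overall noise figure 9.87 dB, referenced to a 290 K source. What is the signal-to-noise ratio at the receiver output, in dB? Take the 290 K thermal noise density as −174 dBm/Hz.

42.1 dB

Noise floor: N = −174 + 10 log₁₀(B) + NF
10 log₁₀(6.71×10⁴) = 48.27 dB
N = −174 + 48.27 + 9.87 = −115.86 dBm
SNR = P_sig − N = −73.8 − (−115.86) = 42.06 dB → 42.1 dB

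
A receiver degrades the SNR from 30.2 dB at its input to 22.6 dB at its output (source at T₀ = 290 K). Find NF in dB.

NF (dB) = SNR_in(dB) − SNR_out(dB) when the source is at T₀
NF = 30.2 − 22.6 = 7.6 dB

7.6 dB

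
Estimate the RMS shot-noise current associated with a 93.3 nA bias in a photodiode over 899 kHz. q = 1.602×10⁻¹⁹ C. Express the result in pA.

I_n = √(2qI·B)
2qI·B = 2 × 1.602×10⁻¹⁹ × 9.33×10⁻⁸ × 8.99×10⁵ = 2.69×10⁻²⁰ A²
I_n = √(2.69×10⁻²⁰) = 1.64×10⁻¹⁰ A = 164 pA

164 pA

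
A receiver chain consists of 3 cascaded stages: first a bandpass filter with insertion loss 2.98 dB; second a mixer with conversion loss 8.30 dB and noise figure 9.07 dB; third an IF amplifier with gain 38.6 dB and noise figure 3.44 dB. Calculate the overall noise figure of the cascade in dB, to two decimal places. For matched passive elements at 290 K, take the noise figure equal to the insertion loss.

Convert to linear (a loss of L dB is a gain of −L dB): F_i = 10^(NF_i/10), G_i = 10^(G_i,dB/10)
  Stage 1: F_1 = 10^(2.98/10) = 1.986, G_1 = 10^(−2.98/10) = 0.5035
  Stage 2: F_2 = 10^(9.07/10) = 8.072, G_2 = 10^(−8.30/10) = 0.1479
  Stage 3: F_3 = 10^(3.44/10) = 2.208, G_3 = 10^(38.6/10) = 7244
Friis cascade:
  F = 1.986 + (8.072 − 1)/0.5035 + (2.208 − 1)/0.07447 = 32.25
NF = 10 log₁₀(32.25) = 15.09 dB

15.09 dB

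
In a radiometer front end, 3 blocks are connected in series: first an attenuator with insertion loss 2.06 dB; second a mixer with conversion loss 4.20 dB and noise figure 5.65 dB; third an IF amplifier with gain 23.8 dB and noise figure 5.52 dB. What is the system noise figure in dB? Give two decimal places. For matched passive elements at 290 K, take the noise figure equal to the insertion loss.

Convert to linear (a loss of L dB is a gain of −L dB): F_i = 10^(NF_i/10), G_i = 10^(G_i,dB/10)
  Stage 1: F_1 = 10^(2.06/10) = 1.607, G_1 = 10^(−2.06/10) = 0.6223
  Stage 2: F_2 = 10^(5.65/10) = 3.673, G_2 = 10^(−4.20/10) = 0.3802
  Stage 3: F_3 = 10^(5.52/10) = 3.565, G_3 = 10^(23.8/10) = 239.9
Friis cascade:
  F = 1.607 + (3.673 − 1)/0.6223 + (3.565 − 1)/0.2366 = 16.74
NF = 10 log₁₀(16.74) = 12.24 dB

12.24 dB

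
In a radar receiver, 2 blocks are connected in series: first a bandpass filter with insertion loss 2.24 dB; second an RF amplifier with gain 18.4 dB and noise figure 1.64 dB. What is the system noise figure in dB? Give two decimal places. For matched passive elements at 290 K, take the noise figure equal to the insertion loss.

3.88 dB

Convert to linear (a loss of L dB is a gain of −L dB): F_i = 10^(NF_i/10), G_i = 10^(G_i,dB/10)
  Stage 1: F_1 = 10^(2.24/10) = 1.675, G_1 = 10^(−2.24/10) = 0.5970
  Stage 2: F_2 = 10^(1.64/10) = 1.459, G_2 = 10^(18.4/10) = 69.18
Friis cascade:
  F = 1.675 + (1.459 − 1)/0.5970 = 2.443
NF = 10 log₁₀(2.443) = 3.88 dB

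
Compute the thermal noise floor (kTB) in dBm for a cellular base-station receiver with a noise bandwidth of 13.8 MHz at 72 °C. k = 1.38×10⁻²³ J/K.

T = 72 °C + 273.15 = 345.15 K
P_n = kTB = 1.38×10⁻²³ × 345.15 × 1.38×10⁷ = 6.57×10⁻¹⁴ W
In dBm: 10 log₁₀(6.57×10⁻¹⁴ / 10⁻³) = −101.8 dBm

−101.8 dBm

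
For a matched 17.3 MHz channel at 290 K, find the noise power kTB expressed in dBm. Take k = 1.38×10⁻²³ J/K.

−101.6 dBm

P_n = kTB = 1.38×10⁻²³ × 290 × 1.73×10⁷ = 6.92×10⁻¹⁴ W
In dBm: 10 log₁₀(6.92×10⁻¹⁴ / 10⁻³) = −101.6 dBm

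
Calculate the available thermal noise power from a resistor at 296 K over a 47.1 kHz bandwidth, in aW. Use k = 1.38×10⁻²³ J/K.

P_n = kTB = 1.38×10⁻²³ × 296 × 4.71×10⁴ = 1.92×10⁻¹⁶ W = 192 aW

192 aW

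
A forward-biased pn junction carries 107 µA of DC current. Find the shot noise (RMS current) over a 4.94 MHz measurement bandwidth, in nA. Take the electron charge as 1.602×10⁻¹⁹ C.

I_n = √(2qI·B)
2qI·B = 2 × 1.602×10⁻¹⁹ × 1.07×10⁻⁴ × 4.94×10⁶ = 1.69×10⁻¹⁶ A²
I_n = √(1.69×10⁻¹⁶) = 1.30×10⁻⁸ A = 13.0 nA

13.0 nA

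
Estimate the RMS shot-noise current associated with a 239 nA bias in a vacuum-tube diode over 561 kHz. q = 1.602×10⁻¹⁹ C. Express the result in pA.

I_n = √(2qI·B)
2qI·B = 2 × 1.602×10⁻¹⁹ × 2.39×10⁻⁷ × 5.61×10⁵ = 4.30×10⁻²⁰ A²
I_n = √(4.30×10⁻²⁰) = 2.07×10⁻¹⁰ A = 207 pA

207 pA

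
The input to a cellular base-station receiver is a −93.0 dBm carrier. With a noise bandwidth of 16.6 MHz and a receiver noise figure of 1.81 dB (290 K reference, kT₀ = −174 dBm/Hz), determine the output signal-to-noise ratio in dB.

7.0 dB

Noise floor: N = −174 + 10 log₁₀(B) + NF
10 log₁₀(1.66×10⁷) = 72.2 dB
N = −174 + 72.2 + 1.81 = −99.99 dBm
SNR = P_sig − N = −93.0 − (−99.99) = 6.99 dB → 7.0 dB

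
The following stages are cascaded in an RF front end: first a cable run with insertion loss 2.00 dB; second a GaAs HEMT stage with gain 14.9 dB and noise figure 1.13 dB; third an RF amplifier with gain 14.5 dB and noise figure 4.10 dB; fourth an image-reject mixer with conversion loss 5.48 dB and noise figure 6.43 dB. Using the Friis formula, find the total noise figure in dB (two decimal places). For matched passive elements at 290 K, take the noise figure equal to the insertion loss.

Convert to linear (a loss of L dB is a gain of −L dB): F_i = 10^(NF_i/10), G_i = 10^(G_i,dB/10)
  Stage 1: F_1 = 10^(2.00/10) = 1.585, G_1 = 10^(−2.00/10) = 0.6310
  Stage 2: F_2 = 10^(1.13/10) = 1.297, G_2 = 10^(14.9/10) = 30.90
  Stage 3: F_3 = 10^(4.10/10) = 2.570, G_3 = 10^(14.5/10) = 28.18
  Stage 4: F_4 = 10^(6.43/10) = 4.395, G_4 = 10^(−5.48/10) = 0.2831
Friis cascade:
  F = 1.585 + (1.297 − 1)/0.6310 + (2.570 − 1)/19.50 + (4.395 − 1)/549.5 = 2.143
NF = 10 log₁₀(2.143) = 3.31 dB

3.31 dB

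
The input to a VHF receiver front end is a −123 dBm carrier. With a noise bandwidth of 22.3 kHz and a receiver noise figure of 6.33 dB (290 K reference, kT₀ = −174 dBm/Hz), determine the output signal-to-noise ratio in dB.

Noise floor: N = −174 + 10 log₁₀(B) + NF
10 log₁₀(2.23×10⁴) = 43.48 dB
N = −174 + 43.48 + 6.33 = −124.19 dBm
SNR = P_sig − N = −123 − (−124.19) = 1.19 dB → 1.2 dB

1.2 dB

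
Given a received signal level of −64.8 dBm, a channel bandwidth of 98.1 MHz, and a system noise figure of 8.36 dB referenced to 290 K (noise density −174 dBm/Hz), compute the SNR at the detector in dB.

20.9 dB

Noise floor: N = −174 + 10 log₁₀(B) + NF
10 log₁₀(9.81×10⁷) = 79.92 dB
N = −174 + 79.92 + 8.36 = −85.72 dBm
SNR = P_sig − N = −64.8 − (−85.72) = 20.92 dB → 20.9 dB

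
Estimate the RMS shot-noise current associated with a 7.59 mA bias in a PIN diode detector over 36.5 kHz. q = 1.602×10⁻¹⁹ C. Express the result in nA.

I_n = √(2qI·B)
2qI·B = 2 × 1.602×10⁻¹⁹ × 7.59×10⁻³ × 3.65×10⁴ = 8.88×10⁻¹⁷ A²
I_n = √(8.88×10⁻¹⁷) = 9.42×10⁻⁹ A = 9.42 nA

9.42 nA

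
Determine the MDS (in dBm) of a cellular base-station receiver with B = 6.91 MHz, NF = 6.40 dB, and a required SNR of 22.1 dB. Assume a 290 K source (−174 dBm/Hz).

−77.1 dBm

Sensitivity = −174 + 10 log₁₀(B) + NF + SNR_min
= −174 + 68.39 + 6.40 + 22.1
= −77.11 dBm → −77.1 dBm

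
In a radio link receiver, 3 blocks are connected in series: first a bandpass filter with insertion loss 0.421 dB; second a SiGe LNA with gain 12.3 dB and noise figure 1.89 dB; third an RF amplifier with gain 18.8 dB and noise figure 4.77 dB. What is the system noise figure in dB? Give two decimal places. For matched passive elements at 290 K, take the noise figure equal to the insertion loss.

2.63 dB

Convert to linear (a loss of L dB is a gain of −L dB): F_i = 10^(NF_i/10), G_i = 10^(G_i,dB/10)
  Stage 1: F_1 = 10^(0.421/10) = 1.102, G_1 = 10^(−0.421/10) = 0.9076
  Stage 2: F_2 = 10^(1.89/10) = 1.545, G_2 = 10^(12.3/10) = 16.98
  Stage 3: F_3 = 10^(4.77/10) = 2.999, G_3 = 10^(18.8/10) = 75.86
Friis cascade:
  F = 1.102 + (1.545 − 1)/0.9076 + (2.999 − 1)/15.41 = 1.832
NF = 10 log₁₀(1.832) = 2.63 dB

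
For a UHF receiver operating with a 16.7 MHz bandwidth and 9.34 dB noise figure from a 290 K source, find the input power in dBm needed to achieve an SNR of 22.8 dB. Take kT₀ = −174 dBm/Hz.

−69.6 dBm

Sensitivity = −174 + 10 log₁₀(B) + NF + SNR_min
= −174 + 72.23 + 9.34 + 22.8
= −69.63 dBm → −69.6 dBm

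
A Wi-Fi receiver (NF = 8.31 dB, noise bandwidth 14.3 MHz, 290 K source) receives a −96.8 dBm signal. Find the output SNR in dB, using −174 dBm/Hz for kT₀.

Noise floor: N = −174 + 10 log₁₀(B) + NF
10 log₁₀(1.43×10⁷) = 71.55 dB
N = −174 + 71.55 + 8.31 = −94.14 dBm
SNR = P_sig − N = −96.8 − (−94.14) = −2.66 dB → −2.7 dB

−2.7 dB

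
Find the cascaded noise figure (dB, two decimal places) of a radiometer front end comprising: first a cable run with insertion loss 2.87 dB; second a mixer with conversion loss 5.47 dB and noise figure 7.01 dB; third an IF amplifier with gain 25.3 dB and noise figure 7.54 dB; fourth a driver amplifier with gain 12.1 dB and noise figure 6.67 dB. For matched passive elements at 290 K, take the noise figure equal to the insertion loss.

Convert to linear (a loss of L dB is a gain of −L dB): F_i = 10^(NF_i/10), G_i = 10^(G_i,dB/10)
  Stage 1: F_1 = 10^(2.87/10) = 1.936, G_1 = 10^(−2.87/10) = 0.5164
  Stage 2: F_2 = 10^(7.01/10) = 5.023, G_2 = 10^(−5.47/10) = 0.2838
  Stage 3: F_3 = 10^(7.54/10) = 5.675, G_3 = 10^(25.3/10) = 338.8
  Stage 4: F_4 = 10^(6.67/10) = 4.645, G_4 = 10^(12.1/10) = 16.22
Friis cascade:
  F = 1.936 + (5.023 − 1)/0.5164 + (5.675 − 1)/0.1466 + (4.645 − 1)/49.66 = 41.70
NF = 10 log₁₀(41.70) = 16.20 dB

16.20 dB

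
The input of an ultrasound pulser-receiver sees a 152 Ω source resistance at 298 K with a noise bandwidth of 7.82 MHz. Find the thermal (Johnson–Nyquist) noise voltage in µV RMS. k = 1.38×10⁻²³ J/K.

4.42 µV

V_n = √(4kTRB)
4kTRB = 4 × 1.38×10⁻²³ × 298 × 1.52×10² × 7.82×10⁶ = 1.96×10⁻¹¹ V²
V_n = √(1.96×10⁻¹¹) = 4.42×10⁻⁶ V = 4.42 µV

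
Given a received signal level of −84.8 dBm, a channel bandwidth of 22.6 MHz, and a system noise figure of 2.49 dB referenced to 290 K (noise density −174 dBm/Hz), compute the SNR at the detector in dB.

Noise floor: N = −174 + 10 log₁₀(B) + NF
10 log₁₀(2.26×10⁷) = 73.54 dB
N = −174 + 73.54 + 2.49 = −97.97 dBm
SNR = P_sig − N = −84.8 − (−97.97) = 13.17 dB → 13.2 dB

13.2 dB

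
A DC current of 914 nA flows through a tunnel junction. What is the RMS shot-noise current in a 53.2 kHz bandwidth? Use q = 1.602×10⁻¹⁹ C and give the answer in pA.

125 pA

I_n = √(2qI·B)
2qI·B = 2 × 1.602×10⁻¹⁹ × 9.14×10⁻⁷ × 5.32×10⁴ = 1.56×10⁻²⁰ A²
I_n = √(1.56×10⁻²⁰) = 1.25×10⁻¹⁰ A = 125 pA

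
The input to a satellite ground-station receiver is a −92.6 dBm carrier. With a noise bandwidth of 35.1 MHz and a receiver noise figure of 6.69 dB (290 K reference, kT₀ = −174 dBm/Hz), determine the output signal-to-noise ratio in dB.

−0.7 dB

Noise floor: N = −174 + 10 log₁₀(B) + NF
10 log₁₀(3.51×10⁷) = 75.45 dB
N = −174 + 75.45 + 6.69 = −91.86 dBm
SNR = P_sig − N = −92.6 − (−91.86) = −0.74 dB → −0.7 dB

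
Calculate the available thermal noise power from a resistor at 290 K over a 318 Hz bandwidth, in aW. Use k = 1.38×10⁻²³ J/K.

1.27 aW

P_n = kTB = 1.38×10⁻²³ × 290 × 3.18×10² = 1.27×10⁻¹⁸ W = 1.27 aW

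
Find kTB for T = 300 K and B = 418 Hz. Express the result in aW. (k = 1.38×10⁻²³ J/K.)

P_n = kTB = 1.38×10⁻²³ × 300 × 4.18×10² = 1.73×10⁻¹⁸ W = 1.73 aW

1.73 aW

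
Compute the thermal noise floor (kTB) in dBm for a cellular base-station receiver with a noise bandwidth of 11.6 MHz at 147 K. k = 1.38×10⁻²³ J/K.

−106.3 dBm

P_n = kTB = 1.38×10⁻²³ × 147 × 1.16×10⁷ = 2.35×10⁻¹⁴ W
In dBm: 10 log₁₀(2.35×10⁻¹⁴ / 10⁻³) = −106.3 dBm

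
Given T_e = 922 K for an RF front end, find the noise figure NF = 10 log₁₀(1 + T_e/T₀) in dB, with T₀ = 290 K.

F = 1 + T_e/T₀ = 1 + 922/290 = 4.17931
NF = 10 log₁₀(4.17931) = 6.21 dB

6.21 dB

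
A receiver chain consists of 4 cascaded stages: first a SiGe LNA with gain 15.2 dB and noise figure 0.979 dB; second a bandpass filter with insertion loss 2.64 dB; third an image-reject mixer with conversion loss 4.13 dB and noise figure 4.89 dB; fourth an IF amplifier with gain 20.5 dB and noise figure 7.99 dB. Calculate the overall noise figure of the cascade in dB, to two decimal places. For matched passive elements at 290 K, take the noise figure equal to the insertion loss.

3.33 dB

Convert to linear (a loss of L dB is a gain of −L dB): F_i = 10^(NF_i/10), G_i = 10^(G_i,dB/10)
  Stage 1: F_1 = 10^(0.979/10) = 1.253, G_1 = 10^(15.2/10) = 33.11
  Stage 2: F_2 = 10^(2.64/10) = 1.837, G_2 = 10^(−2.64/10) = 0.5445
  Stage 3: F_3 = 10^(4.89/10) = 3.083, G_3 = 10^(−4.13/10) = 0.3864
  Stage 4: F_4 = 10^(7.99/10) = 6.295, G_4 = 10^(20.5/10) = 112.2
Friis cascade:
  F = 1.253 + (1.837 − 1)/33.11 + (3.083 − 1)/18.03 + (6.295 − 1)/6.966 = 2.154
NF = 10 log₁₀(2.154) = 3.33 dB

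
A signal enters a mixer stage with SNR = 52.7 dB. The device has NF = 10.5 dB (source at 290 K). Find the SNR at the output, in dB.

By definition F = SNR_in/SNR_out, so in dB: SNR_out = SNR_in − NF
SNR_out = 52.7 − 10.5 = 42.2 dB

42.2 dB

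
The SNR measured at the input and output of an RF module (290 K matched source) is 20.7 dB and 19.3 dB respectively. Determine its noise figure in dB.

1.4 dB

NF (dB) = SNR_in(dB) − SNR_out(dB) when the source is at T₀
NF = 20.7 − 19.3 = 1.4 dB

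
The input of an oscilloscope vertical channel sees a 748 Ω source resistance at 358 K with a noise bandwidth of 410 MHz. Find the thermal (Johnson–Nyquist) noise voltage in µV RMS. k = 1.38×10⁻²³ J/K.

V_n = √(4kTRB)
4kTRB = 4 × 1.38×10⁻²³ × 358 × 7.48×10² × 4.10×10⁸ = 6.06×10⁻⁹ V²
V_n = √(6.06×10⁻⁹) = 7.78×10⁻⁵ V = 77.8 µV

77.8 µV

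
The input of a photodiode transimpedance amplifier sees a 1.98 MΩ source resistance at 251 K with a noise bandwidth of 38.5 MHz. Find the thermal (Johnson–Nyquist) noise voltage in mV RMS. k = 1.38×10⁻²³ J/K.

V_n = √(4kTRB)
4kTRB = 4 × 1.38×10⁻²³ × 251 × 1.98×10⁶ × 3.85×10⁷ = 1.06×10⁻⁶ V²
V_n = √(1.06×10⁻⁶) = 1.03×10⁻³ V = 1.03 mV

1.03 mV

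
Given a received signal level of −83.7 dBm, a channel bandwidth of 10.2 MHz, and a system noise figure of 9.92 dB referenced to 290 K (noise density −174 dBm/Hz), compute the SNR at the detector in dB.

Noise floor: N = −174 + 10 log₁₀(B) + NF
10 log₁₀(1.02×10⁷) = 70.09 dB
N = −174 + 70.09 + 9.92 = −93.99 dBm
SNR = P_sig − N = −83.7 − (−93.99) = 10.29 dB → 10.3 dB

10.3 dB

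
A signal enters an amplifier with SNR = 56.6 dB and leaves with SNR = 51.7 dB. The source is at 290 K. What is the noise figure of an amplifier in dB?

NF (dB) = SNR_in(dB) − SNR_out(dB) when the source is at T₀
NF = 56.6 − 51.7 = 4.9 dB

4.9 dB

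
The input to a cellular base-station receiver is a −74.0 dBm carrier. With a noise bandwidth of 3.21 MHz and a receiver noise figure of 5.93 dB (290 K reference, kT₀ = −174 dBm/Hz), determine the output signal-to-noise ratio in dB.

29.0 dB

Noise floor: N = −174 + 10 log₁₀(B) + NF
10 log₁₀(3.21×10⁶) = 65.07 dB
N = −174 + 65.07 + 5.93 = −103.00 dBm
SNR = P_sig − N = −74.0 − (−103.00) = 29.00 dB → 29.0 dB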